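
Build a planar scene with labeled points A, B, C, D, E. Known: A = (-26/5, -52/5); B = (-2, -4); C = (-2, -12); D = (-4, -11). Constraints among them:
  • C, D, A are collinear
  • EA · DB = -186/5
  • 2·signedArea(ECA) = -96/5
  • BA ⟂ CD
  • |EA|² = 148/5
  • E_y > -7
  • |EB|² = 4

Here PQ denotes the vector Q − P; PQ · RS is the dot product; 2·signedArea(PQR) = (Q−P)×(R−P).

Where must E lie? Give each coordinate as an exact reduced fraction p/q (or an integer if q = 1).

1. E_x = -2  [2·signedArea(ECA) = -96/5 ∩ EA · DB = -186/5]
2. E_y = -6  [2·signedArea(ECA) = -96/5 ∩ EA · DB = -186/5]
   → E = (-2, -6)

E = (-2, -6)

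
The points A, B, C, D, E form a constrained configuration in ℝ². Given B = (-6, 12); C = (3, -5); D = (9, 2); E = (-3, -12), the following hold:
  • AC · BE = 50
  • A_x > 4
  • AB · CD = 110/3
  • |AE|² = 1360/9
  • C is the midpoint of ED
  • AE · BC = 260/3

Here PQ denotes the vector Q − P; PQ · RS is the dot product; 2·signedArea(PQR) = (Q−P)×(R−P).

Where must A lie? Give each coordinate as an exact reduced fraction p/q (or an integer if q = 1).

A = (5, -8/3)

1. A_x = 5  [AE · BC = 260/3 ∩ AB · CD = 110/3]
2. A_y = -8/3  [AE · BC = 260/3 ∩ AB · CD = 110/3]
   → A = (5, -8/3)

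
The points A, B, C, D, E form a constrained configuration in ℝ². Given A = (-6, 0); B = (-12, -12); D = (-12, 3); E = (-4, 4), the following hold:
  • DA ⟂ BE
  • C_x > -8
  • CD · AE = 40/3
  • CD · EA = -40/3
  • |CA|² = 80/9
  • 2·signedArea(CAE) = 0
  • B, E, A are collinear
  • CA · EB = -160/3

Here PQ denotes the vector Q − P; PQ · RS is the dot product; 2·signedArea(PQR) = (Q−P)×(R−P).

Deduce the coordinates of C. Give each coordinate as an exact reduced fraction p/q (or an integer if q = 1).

C = (-22/3, -8/3)

1. C_x = -22/3  [2·signedArea(CAE) = 0 ∩ CA · EB = -160/3]
2. C_y = -8/3  [2·signedArea(CAE) = 0 ∩ CA · EB = -160/3]
   → C = (-22/3, -8/3)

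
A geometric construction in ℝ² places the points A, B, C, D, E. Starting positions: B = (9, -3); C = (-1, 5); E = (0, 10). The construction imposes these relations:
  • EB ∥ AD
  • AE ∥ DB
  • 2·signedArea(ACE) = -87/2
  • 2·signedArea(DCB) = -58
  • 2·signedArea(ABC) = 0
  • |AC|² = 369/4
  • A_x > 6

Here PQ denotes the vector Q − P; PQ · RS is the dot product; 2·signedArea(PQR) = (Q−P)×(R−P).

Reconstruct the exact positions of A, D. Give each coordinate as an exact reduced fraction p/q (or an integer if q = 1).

A = (13/2, -1)
D = (31/2, -14)

1. A_x = 13/2  [2·signedArea(ABC) = 0 ∩ 2·signedArea(ACE) = -87/2]
2. A_y = -1  [2·signedArea(ABC) = 0 ∩ 2·signedArea(ACE) = -87/2]
   → A = (13/2, -1)
3. D_x = 31/2  [AE ∥ DB ∩ EB ∥ AD]
4. D_y = -14  [AE ∥ DB ∩ EB ∥ AD]
   → D = (31/2, -14)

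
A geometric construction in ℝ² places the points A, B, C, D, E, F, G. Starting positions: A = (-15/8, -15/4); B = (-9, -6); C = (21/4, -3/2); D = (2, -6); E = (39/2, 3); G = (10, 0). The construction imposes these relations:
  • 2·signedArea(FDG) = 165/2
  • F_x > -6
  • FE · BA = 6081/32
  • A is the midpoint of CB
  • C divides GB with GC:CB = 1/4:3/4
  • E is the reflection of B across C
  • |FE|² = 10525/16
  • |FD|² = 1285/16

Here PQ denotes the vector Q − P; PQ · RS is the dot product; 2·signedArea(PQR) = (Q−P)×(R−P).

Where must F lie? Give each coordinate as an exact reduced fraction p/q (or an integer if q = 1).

F = (-23/4, -3/2)

1. F_x = -23/4  [2·signedArea(FDG) = 165/2 ∩ FE · BA = 6081/32]
2. F_y = -3/2  [2·signedArea(FDG) = 165/2 ∩ FE · BA = 6081/32]
   → F = (-23/4, -3/2)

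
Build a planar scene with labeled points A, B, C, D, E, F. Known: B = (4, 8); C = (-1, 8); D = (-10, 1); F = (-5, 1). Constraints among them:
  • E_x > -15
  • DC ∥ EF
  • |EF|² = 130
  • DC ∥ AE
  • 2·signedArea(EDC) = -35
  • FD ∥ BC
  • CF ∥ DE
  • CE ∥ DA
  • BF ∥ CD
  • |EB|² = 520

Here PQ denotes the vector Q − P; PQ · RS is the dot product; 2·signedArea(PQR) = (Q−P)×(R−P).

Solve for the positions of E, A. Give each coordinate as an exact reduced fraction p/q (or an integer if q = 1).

1. E_x = -14  [DC ∥ EF ∩ CF ∥ DE]
2. E_y = -6  [DC ∥ EF ∩ CF ∥ DE]
   → E = (-14, -6)
3. A_x = -23  [DC ∥ AE ∩ CE ∥ DA]
4. A_y = -13  [DC ∥ AE ∩ CE ∥ DA]
   → A = (-23, -13)

A = (-23, -13)
E = (-14, -6)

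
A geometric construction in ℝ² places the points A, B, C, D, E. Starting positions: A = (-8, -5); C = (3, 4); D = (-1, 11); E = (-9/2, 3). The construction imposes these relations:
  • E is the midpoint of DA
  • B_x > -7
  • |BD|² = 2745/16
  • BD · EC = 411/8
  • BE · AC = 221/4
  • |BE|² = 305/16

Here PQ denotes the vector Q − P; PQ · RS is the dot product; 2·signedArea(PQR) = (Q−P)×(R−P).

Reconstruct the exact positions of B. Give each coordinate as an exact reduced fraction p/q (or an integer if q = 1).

1. B_x = -25/4  [BE · AC = 221/4 ∩ BD · EC = 411/8]
2. B_y = -1  [BE · AC = 221/4 ∩ BD · EC = 411/8]
   → B = (-25/4, -1)

B = (-25/4, -1)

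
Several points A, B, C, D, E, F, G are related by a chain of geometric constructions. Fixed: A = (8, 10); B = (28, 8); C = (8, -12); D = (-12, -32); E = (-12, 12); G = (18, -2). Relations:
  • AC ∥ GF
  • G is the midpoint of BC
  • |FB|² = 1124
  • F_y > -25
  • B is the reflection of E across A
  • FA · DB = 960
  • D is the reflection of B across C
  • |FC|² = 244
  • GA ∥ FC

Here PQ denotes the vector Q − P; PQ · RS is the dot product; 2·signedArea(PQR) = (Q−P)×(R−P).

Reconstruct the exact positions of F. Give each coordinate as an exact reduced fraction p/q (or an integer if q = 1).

1. F_x = 18  [GA ∥ FC ∩ AC ∥ GF]
2. F_y = -24  [GA ∥ FC ∩ AC ∥ GF]
   → F = (18, -24)

F = (18, -24)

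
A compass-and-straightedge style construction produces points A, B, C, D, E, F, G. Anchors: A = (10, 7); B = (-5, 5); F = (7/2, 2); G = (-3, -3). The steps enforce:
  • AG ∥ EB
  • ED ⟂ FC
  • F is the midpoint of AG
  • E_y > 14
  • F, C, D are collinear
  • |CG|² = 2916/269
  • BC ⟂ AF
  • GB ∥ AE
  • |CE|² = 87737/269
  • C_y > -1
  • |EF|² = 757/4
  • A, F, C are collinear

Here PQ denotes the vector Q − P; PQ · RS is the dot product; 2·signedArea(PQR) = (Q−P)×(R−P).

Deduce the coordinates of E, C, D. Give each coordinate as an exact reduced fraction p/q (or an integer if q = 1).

C = (-105/269, -267/269)
D = (3392/269, 2423/269)
E = (8, 15)

1. E_x = 8  [AG ∥ EB ∩ GB ∥ AE]
2. E_y = 15  [AG ∥ EB ∩ GB ∥ AE]
   → E = (8, 15)
3. C_x = -105/269  [A, F, C are collinear ∩ BC ⟂ AF]
4. C_y = -267/269  [A, F, C are collinear ∩ BC ⟂ AF]
   → C = (-105/269, -267/269)
5. D_x = 3392/269  [F, C, D are collinear ∩ ED ⟂ FC]
6. D_y = 2423/269  [F, C, D are collinear ∩ ED ⟂ FC]
   → D = (3392/269, 2423/269)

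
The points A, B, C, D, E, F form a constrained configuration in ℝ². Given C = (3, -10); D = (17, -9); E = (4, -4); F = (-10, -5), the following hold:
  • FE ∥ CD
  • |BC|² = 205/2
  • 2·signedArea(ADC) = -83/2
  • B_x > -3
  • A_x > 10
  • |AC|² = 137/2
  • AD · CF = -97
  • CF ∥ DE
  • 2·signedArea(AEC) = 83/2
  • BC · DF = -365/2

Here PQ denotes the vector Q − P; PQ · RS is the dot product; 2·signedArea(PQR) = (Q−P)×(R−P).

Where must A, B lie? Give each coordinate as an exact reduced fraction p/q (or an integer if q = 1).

A = (21/2, -13/2)
B = (-5/2, -3/2)

1. A_x = 21/2  [AD · CF = -97 ∩ 2·signedArea(ADC) = -83/2]
2. A_y = -13/2  [AD · CF = -97 ∩ 2·signedArea(ADC) = -83/2]
   → A = (21/2, -13/2)
3. B_x = -5/2  [line 27·x + -4·y + 123/2 = 0 ∩ |BC|² = 205/2]
4. B_y = -3/2  [line 27·x + -4·y + 123/2 = 0 ∩ |BC|² = 205/2]
   → B = (-5/2, -3/2)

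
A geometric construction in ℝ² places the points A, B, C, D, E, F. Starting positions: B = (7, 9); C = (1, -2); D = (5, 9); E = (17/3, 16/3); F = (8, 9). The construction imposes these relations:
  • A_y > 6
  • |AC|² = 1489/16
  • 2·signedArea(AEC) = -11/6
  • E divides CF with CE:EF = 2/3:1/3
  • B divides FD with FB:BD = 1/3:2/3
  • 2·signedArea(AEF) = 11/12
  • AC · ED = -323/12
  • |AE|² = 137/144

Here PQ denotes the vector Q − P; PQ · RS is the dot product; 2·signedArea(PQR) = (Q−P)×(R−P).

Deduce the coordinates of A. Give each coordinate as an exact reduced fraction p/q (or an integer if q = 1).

A = (6, 25/4)

1. A_x = 6  [AC · ED = -323/12 ∩ 2·signedArea(AEC) = -11/6]
2. A_y = 25/4  [AC · ED = -323/12 ∩ 2·signedArea(AEC) = -11/6]
   → A = (6, 25/4)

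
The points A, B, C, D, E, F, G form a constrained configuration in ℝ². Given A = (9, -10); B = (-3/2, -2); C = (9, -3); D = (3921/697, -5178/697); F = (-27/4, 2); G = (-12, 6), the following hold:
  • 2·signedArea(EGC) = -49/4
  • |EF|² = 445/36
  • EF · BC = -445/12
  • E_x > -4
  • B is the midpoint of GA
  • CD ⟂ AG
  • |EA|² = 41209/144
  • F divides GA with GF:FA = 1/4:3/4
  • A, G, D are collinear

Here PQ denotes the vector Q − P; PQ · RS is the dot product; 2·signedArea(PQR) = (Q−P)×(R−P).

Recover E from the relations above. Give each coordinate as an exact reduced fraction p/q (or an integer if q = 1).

E = (-13/4, 5/3)

1. E_x = -13/4  [2·signedArea(EGC) = -49/4 ∩ EF · BC = -445/12]
2. E_y = 5/3  [2·signedArea(EGC) = -49/4 ∩ EF · BC = -445/12]
   → E = (-13/4, 5/3)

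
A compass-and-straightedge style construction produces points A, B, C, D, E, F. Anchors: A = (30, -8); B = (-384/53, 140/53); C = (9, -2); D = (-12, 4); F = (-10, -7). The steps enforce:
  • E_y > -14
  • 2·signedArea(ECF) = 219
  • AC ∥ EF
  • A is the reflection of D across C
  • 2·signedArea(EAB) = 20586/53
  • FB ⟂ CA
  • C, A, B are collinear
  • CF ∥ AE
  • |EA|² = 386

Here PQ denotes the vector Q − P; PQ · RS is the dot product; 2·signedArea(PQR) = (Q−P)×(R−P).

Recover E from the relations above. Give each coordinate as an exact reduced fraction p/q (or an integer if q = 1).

E = (11, -13)

1. E_x = 11  [AC ∥ EF ∩ CF ∥ AE]
2. E_y = -13  [AC ∥ EF ∩ CF ∥ AE]
   → E = (11, -13)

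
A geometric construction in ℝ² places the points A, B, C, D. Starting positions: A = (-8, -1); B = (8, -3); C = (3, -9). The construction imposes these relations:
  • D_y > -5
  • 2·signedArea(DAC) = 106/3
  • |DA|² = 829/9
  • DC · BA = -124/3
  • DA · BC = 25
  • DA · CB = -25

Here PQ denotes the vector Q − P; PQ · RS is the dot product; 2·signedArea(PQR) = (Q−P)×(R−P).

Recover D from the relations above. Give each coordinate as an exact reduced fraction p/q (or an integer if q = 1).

D = (1, -13/3)

1. D_x = 1  [DC · BA = -124/3 ∩ DA · BC = 25]
2. D_y = -13/3  [DC · BA = -124/3 ∩ DA · BC = 25]
   → D = (1, -13/3)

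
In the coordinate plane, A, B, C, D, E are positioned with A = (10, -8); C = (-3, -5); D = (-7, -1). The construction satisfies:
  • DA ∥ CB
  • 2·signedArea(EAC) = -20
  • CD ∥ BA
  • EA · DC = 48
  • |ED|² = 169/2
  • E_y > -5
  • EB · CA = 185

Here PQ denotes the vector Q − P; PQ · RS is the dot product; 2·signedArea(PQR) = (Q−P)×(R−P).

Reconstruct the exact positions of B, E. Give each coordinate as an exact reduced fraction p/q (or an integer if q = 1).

B = (14, -12)
E = (3/2, -9/2)

1. B_x = 14  [CD ∥ BA ∩ DA ∥ CB]
2. B_y = -12  [CD ∥ BA ∩ DA ∥ CB]
   → B = (14, -12)
3. E_x = 3/2  [EA · DC = 48 ∩ 2·signedArea(EAC) = -20]
4. E_y = -9/2  [EA · DC = 48 ∩ 2·signedArea(EAC) = -20]
   → E = (3/2, -9/2)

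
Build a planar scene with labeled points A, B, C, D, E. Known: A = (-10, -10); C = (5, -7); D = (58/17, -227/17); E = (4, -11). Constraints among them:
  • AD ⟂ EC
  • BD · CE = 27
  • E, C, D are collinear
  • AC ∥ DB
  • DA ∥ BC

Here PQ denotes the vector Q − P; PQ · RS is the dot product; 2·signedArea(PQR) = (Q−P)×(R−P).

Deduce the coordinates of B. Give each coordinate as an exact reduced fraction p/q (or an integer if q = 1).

1. B_x = 313/17  [DA ∥ BC ∩ AC ∥ DB]
2. B_y = -176/17  [DA ∥ BC ∩ AC ∥ DB]
   → B = (313/17, -176/17)

B = (313/17, -176/17)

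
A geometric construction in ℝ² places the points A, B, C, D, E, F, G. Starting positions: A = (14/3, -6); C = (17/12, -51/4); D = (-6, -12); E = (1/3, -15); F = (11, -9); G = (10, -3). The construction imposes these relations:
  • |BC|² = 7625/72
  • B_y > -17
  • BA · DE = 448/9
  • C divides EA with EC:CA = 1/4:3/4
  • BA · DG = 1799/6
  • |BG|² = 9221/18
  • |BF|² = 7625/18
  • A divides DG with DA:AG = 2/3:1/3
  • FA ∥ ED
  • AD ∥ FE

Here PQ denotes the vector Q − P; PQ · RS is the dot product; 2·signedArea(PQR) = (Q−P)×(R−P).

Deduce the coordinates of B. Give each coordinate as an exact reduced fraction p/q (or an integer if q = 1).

B = (-49/6, -33/2)

1. B_x = -49/6  [BA · DE = 448/9 ∩ BA · DG = 1799/6]
2. B_y = -33/2  [BA · DE = 448/9 ∩ BA · DG = 1799/6]
   → B = (-49/6, -33/2)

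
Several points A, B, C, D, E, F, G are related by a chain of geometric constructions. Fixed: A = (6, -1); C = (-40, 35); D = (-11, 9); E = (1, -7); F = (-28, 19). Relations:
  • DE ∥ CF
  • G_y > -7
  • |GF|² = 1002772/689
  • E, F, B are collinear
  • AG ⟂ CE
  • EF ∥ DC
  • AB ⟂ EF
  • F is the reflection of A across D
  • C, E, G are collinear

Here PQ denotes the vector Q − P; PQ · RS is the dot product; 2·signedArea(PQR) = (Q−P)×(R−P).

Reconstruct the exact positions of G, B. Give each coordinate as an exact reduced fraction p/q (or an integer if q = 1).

B = (1198/1517, -10333/1517)
G = (1518/3445, -22141/3445)

1. G_x = 1518/3445  [C, E, G are collinear ∩ AG ⟂ CE]
2. G_y = -22141/3445  [C, E, G are collinear ∩ AG ⟂ CE]
   → G = (1518/3445, -22141/3445)
3. B_x = 1198/1517  [E, F, B are collinear ∩ AB ⟂ EF]
4. B_y = -10333/1517  [E, F, B are collinear ∩ AB ⟂ EF]
   → B = (1198/1517, -10333/1517)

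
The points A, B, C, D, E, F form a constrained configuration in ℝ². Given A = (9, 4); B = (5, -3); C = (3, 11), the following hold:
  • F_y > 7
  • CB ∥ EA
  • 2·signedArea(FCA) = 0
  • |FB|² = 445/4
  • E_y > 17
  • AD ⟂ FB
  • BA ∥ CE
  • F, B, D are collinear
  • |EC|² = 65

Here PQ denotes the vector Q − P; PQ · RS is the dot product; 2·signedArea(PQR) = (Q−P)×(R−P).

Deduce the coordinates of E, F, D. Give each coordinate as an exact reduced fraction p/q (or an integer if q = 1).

D = (507/89, 384/89)
E = (7, 18)
F = (6, 15/2)

1. E_x = 7  [CB ∥ EA ∩ BA ∥ CE]
2. E_y = 18  [CB ∥ EA ∩ BA ∥ CE]
   → E = (7, 18)
3. F_x = 6  [line 7·x + 6·y + -87 = 0 ∩ |FB|² = 445/4]
4. F_y = 15/2  [line 7·x + 6·y + -87 = 0 ∩ |FB|² = 445/4]
   → F = (6, 15/2)
5. D_x = 507/89  [F, B, D are collinear ∩ AD ⟂ FB]
6. D_y = 384/89  [F, B, D are collinear ∩ AD ⟂ FB]
   → D = (507/89, 384/89)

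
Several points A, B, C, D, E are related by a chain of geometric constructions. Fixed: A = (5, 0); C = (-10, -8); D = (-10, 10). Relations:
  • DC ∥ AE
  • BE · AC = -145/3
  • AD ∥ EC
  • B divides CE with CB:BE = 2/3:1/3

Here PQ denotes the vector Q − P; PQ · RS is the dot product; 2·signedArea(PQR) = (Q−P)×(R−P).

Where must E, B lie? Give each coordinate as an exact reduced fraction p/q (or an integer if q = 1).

1. E_x = 5  [AD ∥ EC ∩ DC ∥ AE]
2. E_y = -18  [AD ∥ EC ∩ DC ∥ AE]
   → E = (5, -18)
3. B_x = 0  [B divides CE with CB:BE = 2/3:1/3]
4. B_y = -44/3  [B divides CE with CB:BE = 2/3:1/3]
   → B = (0, -44/3)

B = (0, -44/3)
E = (5, -18)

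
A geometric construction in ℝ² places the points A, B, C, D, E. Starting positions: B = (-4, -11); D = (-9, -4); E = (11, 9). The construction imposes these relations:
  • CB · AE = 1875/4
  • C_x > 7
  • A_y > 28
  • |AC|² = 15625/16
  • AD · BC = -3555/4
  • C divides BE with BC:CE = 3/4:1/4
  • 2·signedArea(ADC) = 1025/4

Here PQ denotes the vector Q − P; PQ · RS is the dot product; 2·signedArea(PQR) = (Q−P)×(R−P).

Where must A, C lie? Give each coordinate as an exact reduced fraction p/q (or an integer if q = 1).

A = (26, 29)
C = (29/4, 4)

1. C_x = 29/4  [C divides BE with BC:CE = 3/4:1/4]
2. C_y = 4  [C divides BE with BC:CE = 3/4:1/4]
   → C = (29/4, 4)
3. A_x = 26  [2·signedArea(ADC) = 1025/4 ∩ CB · AE = 1875/4]
4. A_y = 29  [2·signedArea(ADC) = 1025/4 ∩ CB · AE = 1875/4]
   → A = (26, 29)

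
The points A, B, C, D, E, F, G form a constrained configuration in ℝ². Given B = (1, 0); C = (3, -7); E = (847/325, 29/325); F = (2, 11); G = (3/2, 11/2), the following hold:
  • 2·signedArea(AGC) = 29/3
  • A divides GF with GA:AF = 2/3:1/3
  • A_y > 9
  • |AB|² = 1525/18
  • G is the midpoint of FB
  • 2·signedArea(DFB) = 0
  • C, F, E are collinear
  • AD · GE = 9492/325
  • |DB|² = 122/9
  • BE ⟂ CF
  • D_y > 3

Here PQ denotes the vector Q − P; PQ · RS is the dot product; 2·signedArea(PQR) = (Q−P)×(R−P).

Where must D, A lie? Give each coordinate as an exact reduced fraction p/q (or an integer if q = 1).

1. D_x = 4/3  [line 11·x + -1·y + -11 = 0 ∩ |DB|² = 122/9]
2. D_y = 11/3  [line 11·x + -1·y + -11 = 0 ∩ |DB|² = 122/9]
   → D = (4/3, 11/3)
3. A_x = 11/6  [A divides GF with GA:AF = 2/3:1/3]
4. A_y = 55/6  [A divides GF with GA:AF = 2/3:1/3]
   → A = (11/6, 55/6)

A = (11/6, 55/6)
D = (4/3, 11/3)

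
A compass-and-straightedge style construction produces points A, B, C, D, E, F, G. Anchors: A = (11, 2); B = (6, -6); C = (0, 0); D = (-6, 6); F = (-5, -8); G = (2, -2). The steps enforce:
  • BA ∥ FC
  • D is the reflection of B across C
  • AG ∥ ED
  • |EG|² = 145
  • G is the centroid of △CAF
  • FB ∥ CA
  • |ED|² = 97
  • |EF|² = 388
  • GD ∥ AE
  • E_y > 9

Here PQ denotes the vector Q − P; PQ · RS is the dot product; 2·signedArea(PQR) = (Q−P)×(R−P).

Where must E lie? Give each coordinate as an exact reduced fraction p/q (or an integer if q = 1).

1. E_x = 3  [AG ∥ ED ∩ GD ∥ AE]
2. E_y = 10  [AG ∥ ED ∩ GD ∥ AE]
   → E = (3, 10)

E = (3, 10)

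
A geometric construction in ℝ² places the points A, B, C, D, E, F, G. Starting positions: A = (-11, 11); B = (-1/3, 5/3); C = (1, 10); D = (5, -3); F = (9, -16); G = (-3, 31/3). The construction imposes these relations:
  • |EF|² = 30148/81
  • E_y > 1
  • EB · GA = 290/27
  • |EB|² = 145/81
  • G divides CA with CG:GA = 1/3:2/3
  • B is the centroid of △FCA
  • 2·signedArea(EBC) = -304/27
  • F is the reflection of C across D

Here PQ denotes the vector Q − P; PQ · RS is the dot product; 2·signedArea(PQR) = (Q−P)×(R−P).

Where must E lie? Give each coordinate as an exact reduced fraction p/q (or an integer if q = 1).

1. E_x = 1  [2·signedArea(EBC) = -304/27 ∩ EB · GA = 290/27]
2. E_y = 14/9  [2·signedArea(EBC) = -304/27 ∩ EB · GA = 290/27]
   → E = (1, 14/9)

E = (1, 14/9)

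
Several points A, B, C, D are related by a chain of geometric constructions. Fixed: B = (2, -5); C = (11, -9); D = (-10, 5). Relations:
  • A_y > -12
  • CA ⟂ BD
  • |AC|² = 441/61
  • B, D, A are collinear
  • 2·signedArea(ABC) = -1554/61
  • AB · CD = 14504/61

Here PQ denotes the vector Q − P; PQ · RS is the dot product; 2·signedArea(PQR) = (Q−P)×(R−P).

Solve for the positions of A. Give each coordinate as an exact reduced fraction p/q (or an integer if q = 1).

A = (566/61, -675/61)

1. A_x = 566/61  [B, D, A are collinear ∩ CA ⟂ BD]
2. A_y = -675/61  [B, D, A are collinear ∩ CA ⟂ BD]
   → A = (566/61, -675/61)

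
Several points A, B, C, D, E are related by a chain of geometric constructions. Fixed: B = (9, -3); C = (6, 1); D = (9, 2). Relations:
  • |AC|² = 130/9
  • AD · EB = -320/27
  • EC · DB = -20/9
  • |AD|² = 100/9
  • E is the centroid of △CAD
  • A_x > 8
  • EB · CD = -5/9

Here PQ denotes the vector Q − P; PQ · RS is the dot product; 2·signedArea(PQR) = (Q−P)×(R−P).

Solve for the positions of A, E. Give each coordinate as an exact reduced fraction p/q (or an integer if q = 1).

A = (9, -4/3)
E = (8, 5/9)

1. E_x = 8  [EC · DB = -20/9 ∩ EB · CD = -5/9]
2. E_y = 5/9  [EC · DB = -20/9 ∩ EB · CD = -5/9]
   → E = (8, 5/9)
3. A_x = 9  [AD · EB = -320/27 ∩ E is the centroid of △CAD]
4. A_y = -4/3  [AD · EB = -320/27 ∩ E is the centroid of △CAD]
   → A = (9, -4/3)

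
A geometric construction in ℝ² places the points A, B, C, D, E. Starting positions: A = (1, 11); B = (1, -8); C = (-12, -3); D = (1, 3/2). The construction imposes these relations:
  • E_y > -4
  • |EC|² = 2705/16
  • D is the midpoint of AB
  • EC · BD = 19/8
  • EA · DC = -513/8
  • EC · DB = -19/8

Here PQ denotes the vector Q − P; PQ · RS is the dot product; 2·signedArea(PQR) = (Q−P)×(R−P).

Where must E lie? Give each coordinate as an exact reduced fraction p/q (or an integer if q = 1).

1. E_x = 1  [EC · DB = -19/8 ∩ EA · DC = -513/8]
2. E_y = -13/4  [EC · DB = -19/8 ∩ EA · DC = -513/8]
   → E = (1, -13/4)

E = (1, -13/4)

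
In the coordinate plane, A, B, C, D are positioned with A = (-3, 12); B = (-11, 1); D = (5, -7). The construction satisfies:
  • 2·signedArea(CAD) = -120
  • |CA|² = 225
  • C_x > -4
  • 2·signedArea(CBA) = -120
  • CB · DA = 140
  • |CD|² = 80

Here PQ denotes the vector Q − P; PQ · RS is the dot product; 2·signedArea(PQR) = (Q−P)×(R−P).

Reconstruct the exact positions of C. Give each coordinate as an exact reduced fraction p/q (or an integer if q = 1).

C = (-3, -3)

1. C_x = -3  [2·signedArea(CAD) = -120 ∩ 2·signedArea(CBA) = -120]
2. C_y = -3  [2·signedArea(CAD) = -120 ∩ 2·signedArea(CBA) = -120]
   → C = (-3, -3)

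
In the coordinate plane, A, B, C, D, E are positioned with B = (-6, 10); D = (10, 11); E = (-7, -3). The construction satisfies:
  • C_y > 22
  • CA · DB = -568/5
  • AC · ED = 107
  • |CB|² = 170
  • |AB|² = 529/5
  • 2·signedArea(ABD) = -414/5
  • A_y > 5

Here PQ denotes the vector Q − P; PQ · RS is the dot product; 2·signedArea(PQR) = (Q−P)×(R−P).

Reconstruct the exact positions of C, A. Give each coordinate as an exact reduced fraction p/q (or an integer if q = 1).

A = (16/5, 27/5)
C = (-5, 23)

1. A_x = 16/5  [line -1·x + 16·y + -416/5 = 0 ∩ |AB|² = 529/5]
2. A_y = 27/5  [line -1·x + 16·y + -416/5 = 0 ∩ |AB|² = 529/5]
   → A = (16/5, 27/5)
3. C_x = -5  [CA · DB = -568/5 ∩ AC · ED = 107]
4. C_y = 23  [CA · DB = -568/5 ∩ AC · ED = 107]
   → C = (-5, 23)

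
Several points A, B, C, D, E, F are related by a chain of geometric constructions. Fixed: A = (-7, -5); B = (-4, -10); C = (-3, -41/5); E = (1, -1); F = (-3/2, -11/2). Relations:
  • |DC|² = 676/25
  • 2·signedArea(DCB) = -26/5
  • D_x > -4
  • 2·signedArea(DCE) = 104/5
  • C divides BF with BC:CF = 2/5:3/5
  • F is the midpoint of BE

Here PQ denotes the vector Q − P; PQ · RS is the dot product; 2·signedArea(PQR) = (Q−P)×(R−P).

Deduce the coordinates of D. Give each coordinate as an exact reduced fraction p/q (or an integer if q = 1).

D = (-3, -3)

1. D_x = -3  [line 9/5·x + -1·y + 12/5 = 0 ∩ |DC|² = 676/25]
2. D_y = -3  [line 9/5·x + -1·y + 12/5 = 0 ∩ |DC|² = 676/25]
   → D = (-3, -3)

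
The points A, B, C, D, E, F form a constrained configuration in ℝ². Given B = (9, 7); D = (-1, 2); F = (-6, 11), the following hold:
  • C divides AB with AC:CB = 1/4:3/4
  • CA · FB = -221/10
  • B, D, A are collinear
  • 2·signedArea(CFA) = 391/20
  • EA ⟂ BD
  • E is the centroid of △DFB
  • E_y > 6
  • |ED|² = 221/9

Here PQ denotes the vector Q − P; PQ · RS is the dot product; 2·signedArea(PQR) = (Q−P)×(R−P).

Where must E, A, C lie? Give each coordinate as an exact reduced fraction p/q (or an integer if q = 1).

1. E_x = 2/3  [E is the centroid of △DFB]
2. E_y = 20/3  [E is the centroid of △DFB]
   → E = (2/3, 20/3)
3. A_x = 11/5  [B, D, A are collinear ∩ EA ⟂ BD]
4. A_y = 18/5  [B, D, A are collinear ∩ EA ⟂ BD]
   → A = (11/5, 18/5)
5. C_x = 39/10  [C divides AB with AC:CB = 1/4:3/4]
6. C_y = 89/20  [C divides AB with AC:CB = 1/4:3/4]
   → C = (39/10, 89/20)

A = (11/5, 18/5)
C = (39/10, 89/20)
E = (2/3, 20/3)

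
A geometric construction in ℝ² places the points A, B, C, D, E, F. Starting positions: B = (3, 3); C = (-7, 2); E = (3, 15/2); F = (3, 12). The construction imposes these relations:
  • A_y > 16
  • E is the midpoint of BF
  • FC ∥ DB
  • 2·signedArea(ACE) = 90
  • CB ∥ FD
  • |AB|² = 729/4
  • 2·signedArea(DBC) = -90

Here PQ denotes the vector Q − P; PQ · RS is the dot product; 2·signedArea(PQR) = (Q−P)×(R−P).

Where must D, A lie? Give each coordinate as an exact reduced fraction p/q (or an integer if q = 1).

A = (3, 33/2)
D = (13, 13)

1. D_x = 13  [FC ∥ DB ∩ CB ∥ FD]
2. D_y = 13  [FC ∥ DB ∩ CB ∥ FD]
   → D = (13, 13)
3. A_x = 3  [line -11/2·x + 10·y + -297/2 = 0 ∩ |AB|² = 729/4]
4. A_y = 33/2  [line -11/2·x + 10·y + -297/2 = 0 ∩ |AB|² = 729/4]
   → A = (3, 33/2)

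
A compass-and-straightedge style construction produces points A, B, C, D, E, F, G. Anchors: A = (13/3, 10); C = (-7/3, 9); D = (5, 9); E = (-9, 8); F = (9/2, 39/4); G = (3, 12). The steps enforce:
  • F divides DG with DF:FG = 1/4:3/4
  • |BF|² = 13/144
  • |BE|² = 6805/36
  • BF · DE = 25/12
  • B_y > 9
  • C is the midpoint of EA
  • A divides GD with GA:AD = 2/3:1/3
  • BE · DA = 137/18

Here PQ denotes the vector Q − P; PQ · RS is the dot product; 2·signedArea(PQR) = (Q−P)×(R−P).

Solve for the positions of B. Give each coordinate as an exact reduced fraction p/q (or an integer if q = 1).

B = (14/3, 19/2)

1. B_x = 14/3  [BE · DA = 137/18 ∩ BF · DE = 25/12]
2. B_y = 19/2  [BE · DA = 137/18 ∩ BF · DE = 25/12]
   → B = (14/3, 19/2)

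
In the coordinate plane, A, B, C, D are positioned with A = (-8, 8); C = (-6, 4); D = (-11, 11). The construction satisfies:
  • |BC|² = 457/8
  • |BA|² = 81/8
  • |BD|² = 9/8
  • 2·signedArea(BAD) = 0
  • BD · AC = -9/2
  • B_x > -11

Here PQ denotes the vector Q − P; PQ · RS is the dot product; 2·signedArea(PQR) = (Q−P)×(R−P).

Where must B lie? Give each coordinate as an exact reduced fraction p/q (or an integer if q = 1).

1. B_x = -41/4  [2·signedArea(BAD) = 0 ∩ BD · AC = -9/2]
2. B_y = 41/4  [2·signedArea(BAD) = 0 ∩ BD · AC = -9/2]
   → B = (-41/4, 41/4)

B = (-41/4, 41/4)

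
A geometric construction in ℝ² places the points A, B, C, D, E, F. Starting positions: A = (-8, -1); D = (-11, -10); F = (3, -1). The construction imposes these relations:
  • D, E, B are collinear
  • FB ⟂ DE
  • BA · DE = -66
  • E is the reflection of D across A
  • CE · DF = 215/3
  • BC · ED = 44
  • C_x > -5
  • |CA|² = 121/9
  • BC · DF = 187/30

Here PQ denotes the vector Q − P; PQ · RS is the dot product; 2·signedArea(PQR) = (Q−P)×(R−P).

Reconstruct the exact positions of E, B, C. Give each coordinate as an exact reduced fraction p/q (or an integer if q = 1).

1. E_x = -5  [E is the reflection of D across A]
2. E_y = 8  [E is the reflection of D across A]
   → E = (-5, 8)
3. B_x = -69/10  [D, E, B are collinear ∩ FB ⟂ DE]
4. B_y = 23/10  [D, E, B are collinear ∩ FB ⟂ DE]
   → B = (-69/10, 23/10)
5. C_x = -13/3  [CE · DF = 215/3 ∩ BC · ED = 44]
6. C_y = -1  [CE · DF = 215/3 ∩ BC · ED = 44]
   → C = (-13/3, -1)

B = (-69/10, 23/10)
C = (-13/3, -1)
E = (-5, 8)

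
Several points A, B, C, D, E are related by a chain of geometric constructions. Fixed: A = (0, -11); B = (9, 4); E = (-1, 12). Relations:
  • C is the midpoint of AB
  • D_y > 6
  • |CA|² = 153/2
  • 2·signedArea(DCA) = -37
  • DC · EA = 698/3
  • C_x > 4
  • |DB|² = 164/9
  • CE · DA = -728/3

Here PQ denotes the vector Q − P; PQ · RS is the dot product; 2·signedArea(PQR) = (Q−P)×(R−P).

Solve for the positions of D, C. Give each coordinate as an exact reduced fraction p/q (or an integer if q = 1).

C = (9/2, -7/2)
D = (17/3, 20/3)

1. C_x = 9/2  [C is the midpoint of AB]
2. C_y = -7/2  [C is the midpoint of AB]
   → C = (9/2, -7/2)
3. D_x = 17/3  [DC · EA = 698/3 ∩ CE · DA = -728/3]
4. D_y = 20/3  [DC · EA = 698/3 ∩ CE · DA = -728/3]
   → D = (17/3, 20/3)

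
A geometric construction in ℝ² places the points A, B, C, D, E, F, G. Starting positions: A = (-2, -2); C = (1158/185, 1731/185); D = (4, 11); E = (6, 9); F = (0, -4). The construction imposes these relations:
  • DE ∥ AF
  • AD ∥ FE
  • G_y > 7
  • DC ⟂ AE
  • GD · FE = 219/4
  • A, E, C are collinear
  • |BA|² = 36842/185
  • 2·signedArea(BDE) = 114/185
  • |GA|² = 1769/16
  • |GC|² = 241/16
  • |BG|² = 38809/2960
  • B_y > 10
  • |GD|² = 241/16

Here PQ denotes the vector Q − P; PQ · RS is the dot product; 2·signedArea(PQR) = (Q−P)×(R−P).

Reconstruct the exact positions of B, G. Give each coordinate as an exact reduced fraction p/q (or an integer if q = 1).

B = (949/185, 1883/185)
G = (3, 29/4)

1. B_x = 949/185  [line 2·x + 2·y + -5664/185 = 0 ∩ |BA|² = 36842/185]
2. B_y = 1883/185  [line 2·x + 2·y + -5664/185 = 0 ∩ |BA|² = 36842/185]
   → B = (949/185, 1883/185)
3. G_x = 3  [line -6·x + -13·y + 449/4 = 0 ∩ |BG|² = 38809/2960]
4. G_y = 29/4  [line -6·x + -13·y + 449/4 = 0 ∩ |BG|² = 38809/2960]
   → G = (3, 29/4)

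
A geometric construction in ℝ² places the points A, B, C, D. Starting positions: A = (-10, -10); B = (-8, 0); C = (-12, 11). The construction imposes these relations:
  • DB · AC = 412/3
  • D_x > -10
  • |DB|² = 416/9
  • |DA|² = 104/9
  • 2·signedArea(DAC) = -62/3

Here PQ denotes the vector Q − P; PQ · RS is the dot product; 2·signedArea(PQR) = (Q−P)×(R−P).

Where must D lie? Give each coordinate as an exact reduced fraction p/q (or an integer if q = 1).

D = (-28/3, -20/3)

1. D_x = -28/3  [2·signedArea(DAC) = -62/3 ∩ DB · AC = 412/3]
2. D_y = -20/3  [2·signedArea(DAC) = -62/3 ∩ DB · AC = 412/3]
   → D = (-28/3, -20/3)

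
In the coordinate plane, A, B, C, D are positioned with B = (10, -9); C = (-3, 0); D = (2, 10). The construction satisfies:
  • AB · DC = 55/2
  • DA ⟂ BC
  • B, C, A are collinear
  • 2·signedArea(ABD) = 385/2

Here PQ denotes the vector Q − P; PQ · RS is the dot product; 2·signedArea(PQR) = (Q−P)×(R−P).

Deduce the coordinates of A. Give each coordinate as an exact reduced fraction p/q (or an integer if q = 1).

1. A_x = -43/10  [B, C, A are collinear ∩ DA ⟂ BC]
2. A_y = 9/10  [B, C, A are collinear ∩ DA ⟂ BC]
   → A = (-43/10, 9/10)

A = (-43/10, 9/10)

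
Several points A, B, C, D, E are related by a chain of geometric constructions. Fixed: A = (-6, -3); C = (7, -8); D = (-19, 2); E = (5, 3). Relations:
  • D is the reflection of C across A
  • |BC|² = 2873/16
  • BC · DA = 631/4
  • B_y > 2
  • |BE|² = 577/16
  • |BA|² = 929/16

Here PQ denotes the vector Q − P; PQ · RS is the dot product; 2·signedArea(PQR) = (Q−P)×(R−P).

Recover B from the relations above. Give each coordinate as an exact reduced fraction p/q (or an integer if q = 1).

B = (-1, 11/4)

1. B_x = -1  [line -13·x + 5·y + -107/4 = 0 ∩ |BA|² = 929/16]
2. B_y = 11/4  [line -13·x + 5·y + -107/4 = 0 ∩ |BA|² = 929/16]
   → B = (-1, 11/4)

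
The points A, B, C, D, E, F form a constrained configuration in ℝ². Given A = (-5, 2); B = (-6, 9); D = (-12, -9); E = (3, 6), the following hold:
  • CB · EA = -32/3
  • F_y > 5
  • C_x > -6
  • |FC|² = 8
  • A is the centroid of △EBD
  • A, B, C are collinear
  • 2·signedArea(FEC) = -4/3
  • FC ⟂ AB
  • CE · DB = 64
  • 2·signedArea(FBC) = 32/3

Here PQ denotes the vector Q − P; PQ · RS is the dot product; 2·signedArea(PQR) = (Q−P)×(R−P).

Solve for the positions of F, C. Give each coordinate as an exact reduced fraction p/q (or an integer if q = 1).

C = (-82/15, 79/15)
F = (-8/3, 17/3)

1. C_x = -82/15  [A, B, C are collinear ∩ CE · DB = 64]
2. C_y = 79/15  [A, B, C are collinear ∩ CE · DB = 64]
   → C = (-82/15, 79/15)
3. F_x = -8/3  [2·signedArea(FBC) = 32/3 ∩ FC ⟂ AB]
4. F_y = 17/3  [2·signedArea(FBC) = 32/3 ∩ FC ⟂ AB]
   → F = (-8/3, 17/3)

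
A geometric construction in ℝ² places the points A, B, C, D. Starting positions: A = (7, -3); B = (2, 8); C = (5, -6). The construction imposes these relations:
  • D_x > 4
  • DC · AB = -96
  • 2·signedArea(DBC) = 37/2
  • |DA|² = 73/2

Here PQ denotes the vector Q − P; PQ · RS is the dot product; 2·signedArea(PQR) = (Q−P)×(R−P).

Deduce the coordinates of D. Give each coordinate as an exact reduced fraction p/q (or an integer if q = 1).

D = (9/2, 5/2)

1. D_x = 9/2  [DC · AB = -96 ∩ 2·signedArea(DBC) = 37/2]
2. D_y = 5/2  [DC · AB = -96 ∩ 2·signedArea(DBC) = 37/2]
   → D = (9/2, 5/2)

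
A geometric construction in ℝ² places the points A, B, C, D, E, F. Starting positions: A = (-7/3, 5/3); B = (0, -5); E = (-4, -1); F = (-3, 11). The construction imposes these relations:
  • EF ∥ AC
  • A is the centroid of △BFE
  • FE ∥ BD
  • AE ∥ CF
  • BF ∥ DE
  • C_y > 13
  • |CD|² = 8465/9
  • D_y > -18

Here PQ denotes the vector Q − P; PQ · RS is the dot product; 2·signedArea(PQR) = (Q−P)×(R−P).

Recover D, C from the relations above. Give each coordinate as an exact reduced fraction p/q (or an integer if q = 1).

1. D_x = -1  [BF ∥ DE ∩ FE ∥ BD]
2. D_y = -17  [BF ∥ DE ∩ FE ∥ BD]
   → D = (-1, -17)
3. C_x = -4/3  [AE ∥ CF ∩ EF ∥ AC]
4. C_y = 41/3  [AE ∥ CF ∩ EF ∥ AC]
   → C = (-4/3, 41/3)

C = (-4/3, 41/3)
D = (-1, -17)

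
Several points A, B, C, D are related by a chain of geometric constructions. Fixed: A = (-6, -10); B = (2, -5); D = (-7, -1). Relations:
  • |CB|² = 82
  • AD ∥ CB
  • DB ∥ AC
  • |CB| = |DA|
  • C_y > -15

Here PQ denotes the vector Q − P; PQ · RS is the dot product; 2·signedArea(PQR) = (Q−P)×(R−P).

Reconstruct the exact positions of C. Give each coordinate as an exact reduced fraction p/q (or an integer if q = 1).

C = (3, -14)

1. C_x = 3  [AD ∥ CB ∩ DB ∥ AC]
2. C_y = -14  [AD ∥ CB ∩ DB ∥ AC]
   → C = (3, -14)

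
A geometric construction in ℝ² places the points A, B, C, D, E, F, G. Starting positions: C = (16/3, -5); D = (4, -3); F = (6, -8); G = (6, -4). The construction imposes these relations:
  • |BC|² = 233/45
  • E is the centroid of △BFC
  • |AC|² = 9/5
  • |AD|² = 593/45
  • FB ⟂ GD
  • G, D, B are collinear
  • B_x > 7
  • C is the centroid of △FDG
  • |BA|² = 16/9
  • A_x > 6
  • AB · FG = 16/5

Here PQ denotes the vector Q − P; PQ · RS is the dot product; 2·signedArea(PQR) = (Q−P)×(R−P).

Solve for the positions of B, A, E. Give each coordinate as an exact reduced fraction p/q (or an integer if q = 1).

1. B_x = 38/5  [G, D, B are collinear ∩ FB ⟂ GD]
2. B_y = -24/5  [G, D, B are collinear ∩ FB ⟂ GD]
   → B = (38/5, -24/5)
3. A_y = -28/5  [AB · FG = 16/5]
4. A_x = 98/15  [|AC|² = 9/5]
   → A = (98/15, -28/5)
5. E_x = 284/45  [E is the centroid of △BFC]
6. E_y = -89/15  [E is the centroid of △BFC]
   → E = (284/45, -89/15)

A = (98/15, -28/5)
B = (38/5, -24/5)
E = (284/45, -89/15)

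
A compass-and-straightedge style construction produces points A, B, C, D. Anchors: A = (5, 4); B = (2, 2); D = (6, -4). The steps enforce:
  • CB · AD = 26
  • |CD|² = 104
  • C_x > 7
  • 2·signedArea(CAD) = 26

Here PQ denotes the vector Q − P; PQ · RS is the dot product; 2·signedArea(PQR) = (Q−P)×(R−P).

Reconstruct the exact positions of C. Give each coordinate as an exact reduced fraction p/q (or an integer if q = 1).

C = (8, 6)

1. C_x = 8  [CB · AD = 26 ∩ 2·signedArea(CAD) = 26]
2. C_y = 6  [CB · AD = 26 ∩ 2·signedArea(CAD) = 26]
   → C = (8, 6)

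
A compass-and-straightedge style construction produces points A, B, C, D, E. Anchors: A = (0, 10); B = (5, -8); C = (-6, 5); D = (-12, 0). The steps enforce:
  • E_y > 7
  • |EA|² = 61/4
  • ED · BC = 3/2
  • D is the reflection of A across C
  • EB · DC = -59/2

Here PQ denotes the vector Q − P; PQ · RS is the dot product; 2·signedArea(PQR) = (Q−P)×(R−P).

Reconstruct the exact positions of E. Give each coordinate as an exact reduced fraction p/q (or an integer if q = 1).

E = (-3, 15/2)

1. E_x = -3  [EB · DC = -59/2 ∩ ED · BC = 3/2]
2. E_y = 15/2  [EB · DC = -59/2 ∩ ED · BC = 3/2]
   → E = (-3, 15/2)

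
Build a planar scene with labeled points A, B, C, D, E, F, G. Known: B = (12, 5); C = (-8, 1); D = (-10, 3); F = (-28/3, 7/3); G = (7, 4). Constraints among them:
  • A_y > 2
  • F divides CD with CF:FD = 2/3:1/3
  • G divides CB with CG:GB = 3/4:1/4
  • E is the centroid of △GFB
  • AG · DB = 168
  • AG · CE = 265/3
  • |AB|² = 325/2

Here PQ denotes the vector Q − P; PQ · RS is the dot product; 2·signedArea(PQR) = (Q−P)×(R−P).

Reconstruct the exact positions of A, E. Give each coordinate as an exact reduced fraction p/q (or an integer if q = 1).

1. E_x = 29/9  [E is the centroid of △GFB]
2. E_y = 34/9  [E is the centroid of △GFB]
   → E = (29/9, 34/9)
3. A_x = -1/2  [AG · CE = 265/3 ∩ AG · DB = 168]
4. A_y = 5/2  [AG · CE = 265/3 ∩ AG · DB = 168]
   → A = (-1/2, 5/2)

A = (-1/2, 5/2)
E = (29/9, 34/9)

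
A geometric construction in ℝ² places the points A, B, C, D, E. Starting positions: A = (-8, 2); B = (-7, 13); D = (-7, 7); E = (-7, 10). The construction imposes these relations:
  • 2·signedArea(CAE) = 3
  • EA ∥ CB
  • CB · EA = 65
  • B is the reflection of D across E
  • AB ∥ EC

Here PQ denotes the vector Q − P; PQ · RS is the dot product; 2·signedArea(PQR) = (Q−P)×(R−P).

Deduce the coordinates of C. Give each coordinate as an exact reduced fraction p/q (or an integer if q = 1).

1. C_x = -6  [EA ∥ CB ∩ AB ∥ EC]
2. C_y = 21  [EA ∥ CB ∩ AB ∥ EC]
   → C = (-6, 21)

C = (-6, 21)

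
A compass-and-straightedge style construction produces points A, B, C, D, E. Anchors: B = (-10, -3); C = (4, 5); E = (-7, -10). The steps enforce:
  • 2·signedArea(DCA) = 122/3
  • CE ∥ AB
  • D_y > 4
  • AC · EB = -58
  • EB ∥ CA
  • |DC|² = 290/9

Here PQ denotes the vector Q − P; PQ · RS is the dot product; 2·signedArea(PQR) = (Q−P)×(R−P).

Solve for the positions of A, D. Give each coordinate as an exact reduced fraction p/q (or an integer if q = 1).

1. A_x = 1  [CE ∥ AB ∩ EB ∥ CA]
2. A_y = 12  [CE ∥ AB ∩ EB ∥ CA]
   → A = (1, 12)
3. D_x = -5/3  [line -7·x + -3·y + 7/3 = 0 ∩ |DC|² = 290/9]
4. D_y = 14/3  [line -7·x + -3·y + 7/3 = 0 ∩ |DC|² = 290/9]
   → D = (-5/3, 14/3)

A = (1, 12)
D = (-5/3, 14/3)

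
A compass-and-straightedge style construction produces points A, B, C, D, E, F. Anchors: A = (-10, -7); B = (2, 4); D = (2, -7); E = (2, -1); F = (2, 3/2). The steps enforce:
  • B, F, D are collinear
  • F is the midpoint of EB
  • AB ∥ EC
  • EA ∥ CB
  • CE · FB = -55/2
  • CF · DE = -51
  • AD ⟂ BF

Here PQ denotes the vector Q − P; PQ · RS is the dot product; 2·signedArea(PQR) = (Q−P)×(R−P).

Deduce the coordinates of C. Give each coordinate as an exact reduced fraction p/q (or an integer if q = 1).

C = (14, 10)

1. C_x = 14  [EA ∥ CB ∩ AB ∥ EC]
2. C_y = 10  [EA ∥ CB ∩ AB ∥ EC]
   → C = (14, 10)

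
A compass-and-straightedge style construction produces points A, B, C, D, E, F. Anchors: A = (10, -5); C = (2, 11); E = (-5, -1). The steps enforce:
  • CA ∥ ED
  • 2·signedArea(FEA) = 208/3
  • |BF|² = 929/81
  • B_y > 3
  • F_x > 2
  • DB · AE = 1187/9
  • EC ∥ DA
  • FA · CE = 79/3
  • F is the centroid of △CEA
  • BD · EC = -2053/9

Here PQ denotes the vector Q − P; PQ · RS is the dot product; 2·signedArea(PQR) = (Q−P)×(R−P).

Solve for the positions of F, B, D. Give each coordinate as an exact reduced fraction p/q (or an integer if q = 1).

B = (-2/9, 35/9)
D = (3, -17)
F = (7/3, 5/3)

1. F_x = 7/3  [F is the centroid of △CEA]
2. F_y = 5/3  [F is the centroid of △CEA]
   → F = (7/3, 5/3)
3. D_x = 3  [EC ∥ DA ∩ CA ∥ ED]
4. D_y = -17  [EC ∥ DA ∩ CA ∥ ED]
   → D = (3, -17)
5. B_x = -2/9  [BD · EC = -2053/9 ∩ DB · AE = 1187/9]
6. B_y = 35/9  [BD · EC = -2053/9 ∩ DB · AE = 1187/9]
   → B = (-2/9, 35/9)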